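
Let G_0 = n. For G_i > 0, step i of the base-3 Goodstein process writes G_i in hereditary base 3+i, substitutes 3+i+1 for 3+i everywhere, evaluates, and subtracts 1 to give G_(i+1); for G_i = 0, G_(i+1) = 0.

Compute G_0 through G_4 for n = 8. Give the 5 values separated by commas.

8 —HB3→ 2·3 + 2 —bump→ 2·4 + 2 = 10 —(−1)→ 9
9 —HB4→ 2·4 + 1 —bump→ 2·5 + 1 = 11 —(−1)→ 10
10 —HB5→ 2·5 —bump→ 2·6 = 12 —(−1)→ 11
11 —HB6→ 6 + 5 —bump→ 7 + 5 = 12 —(−1)→ 11

8, 9, 10, 11, 11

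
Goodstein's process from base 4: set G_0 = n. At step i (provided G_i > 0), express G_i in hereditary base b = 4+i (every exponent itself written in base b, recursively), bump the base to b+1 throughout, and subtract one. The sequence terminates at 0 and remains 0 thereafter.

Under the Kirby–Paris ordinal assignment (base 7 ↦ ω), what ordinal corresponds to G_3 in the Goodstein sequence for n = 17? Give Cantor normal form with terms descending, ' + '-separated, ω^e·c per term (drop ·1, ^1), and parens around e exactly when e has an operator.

ω·5 + 4

i=0: 17 = 4^2 + 1 (b=4); 4→5: 5^2 + 1 = 26; 26−1 = 25
i=1: 25 = 5^2 (b=5); 5→6: 6^2 = 36; 36−1 = 35
i=2: 35 = 5·6 + 5 (b=6); 6→7: 5·7 + 5 = 40; 40−1 = 39
i=3: 39 = 5·7 + 4 (b=7); 7→8: 5·8 + 4 = 44; 44−1 = 43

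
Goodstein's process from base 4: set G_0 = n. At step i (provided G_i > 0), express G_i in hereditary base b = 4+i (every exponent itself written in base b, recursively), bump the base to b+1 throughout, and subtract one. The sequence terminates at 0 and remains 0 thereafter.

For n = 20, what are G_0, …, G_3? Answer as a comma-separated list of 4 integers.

(0) 20|_4 = 4^2 + 4 ↦ 5^2 + 5|_5 = 30 ⇒ 29
(1) 29|_5 = 5^2 + 4 ↦ 6^2 + 4|_6 = 40 ⇒ 39
(2) 39|_6 = 6^2 + 3 ↦ 7^2 + 3|_7 = 52 ⇒ 51

20, 29, 39, 51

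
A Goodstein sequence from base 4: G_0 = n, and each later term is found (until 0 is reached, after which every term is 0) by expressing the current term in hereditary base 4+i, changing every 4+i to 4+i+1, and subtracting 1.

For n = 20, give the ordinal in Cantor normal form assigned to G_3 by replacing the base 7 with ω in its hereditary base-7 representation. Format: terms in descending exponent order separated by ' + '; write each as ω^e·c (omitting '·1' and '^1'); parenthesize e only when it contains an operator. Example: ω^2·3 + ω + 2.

step 0: 20 = 4^2 + 4; sub 5 for 4: 5^2 + 5; = 30; G_1 = 30−1 = 29
step 1: 29 = 5^2 + 4; sub 6 for 5: 6^2 + 4; = 40; G_2 = 40−1 = 39
step 2: 39 = 6^2 + 3; sub 7 for 6: 7^2 + 3; = 52; G_3 = 52−1 = 51
step 3: 51 = 7^2 + 2; sub 8 for 7: 8^2 + 2; = 66; G_4 = 66−1 = 65

ω^2 + 2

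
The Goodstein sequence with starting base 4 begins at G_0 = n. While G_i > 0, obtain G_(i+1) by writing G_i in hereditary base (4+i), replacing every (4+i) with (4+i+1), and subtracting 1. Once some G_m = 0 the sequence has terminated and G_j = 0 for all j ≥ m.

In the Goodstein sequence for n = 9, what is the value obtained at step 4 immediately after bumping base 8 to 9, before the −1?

G_0=9  [base 4] 2·4 + 1  →[4↦5]→  2·5 + 1 = 11  −1 ⇒ G_1=10
G_1=10  [base 5] 2·5  →[5↦6]→  2·6 = 12  −1 ⇒ G_2=11
G_2=11  [base 6] 6 + 5  →[6↦7]→  7 + 5 = 12  −1 ⇒ G_3=11
G_3=11  [base 7] 7 + 4  →[7↦8]→  8 + 4 = 12  −1 ⇒ G_4=11
G_4=11  [base 8] 8 + 3  →[8↦9]→  9 + 3 = 12  −1 ⇒ G_5=11

12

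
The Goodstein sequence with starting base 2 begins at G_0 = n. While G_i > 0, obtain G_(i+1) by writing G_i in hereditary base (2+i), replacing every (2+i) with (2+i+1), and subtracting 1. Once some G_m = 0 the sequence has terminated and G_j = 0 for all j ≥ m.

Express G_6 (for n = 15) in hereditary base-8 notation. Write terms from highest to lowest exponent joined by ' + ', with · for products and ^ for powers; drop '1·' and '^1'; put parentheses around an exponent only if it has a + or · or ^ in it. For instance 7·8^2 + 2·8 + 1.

8^(8 + 1) + 7·8^7 + 7·8^6 + 7·8^5 + 7·8^4 + 7·8^3 + 7·8^2 + 7·8 + 7

15 —HB2→ 2^(2 + 1) + 2^2 + 2 + 1 —bump→ 3^(3 + 1) + 3^3 + 3 + 1 = 112 —(−1)→ 111
111 —HB3→ 3^(3 + 1) + 3^3 + 3 —bump→ 4^(4 + 1) + 4^4 + 4 = 1284 —(−1)→ 1283
1283 —HB4→ 4^(4 + 1) + 4^4 + 3 —bump→ 5^(5 + 1) + 5^5 + 3 = 18753 —(−1)→ 18752
18752 —HB5→ 5^(5 + 1) + 5^5 + 2 —bump→ 6^(6 + 1) + 6^6 + 2 = 326594 —(−1)→ 326593
326593 —HB6→ 6^(6 + 1) + 6^6 + 1 —bump→ 7^(7 + 1) + 7^7 + 1 = 6588345 —(−1)→ 6588344
6588344 —HB7→ 7^(7 + 1) + 7^7 —bump→ 8^(8 + 1) + 8^8 = 150994944 —(−1)→ 150994943
150994943 —HB8→ 8^(8 + 1) + 7·8^7 + 7·8^6 + 7·8^5 + 7·8^4 + 7·8^3 + 7·8^2 + 7·8 + 7 —bump→ 9^(9 + 1) + 7·9^7 + 7·9^6 + 7·9^5 + 7·9^4 + 7·9^3 + 7·9^2 + 7·9 + 7 = 3524450281 —(−1)→ 3524450280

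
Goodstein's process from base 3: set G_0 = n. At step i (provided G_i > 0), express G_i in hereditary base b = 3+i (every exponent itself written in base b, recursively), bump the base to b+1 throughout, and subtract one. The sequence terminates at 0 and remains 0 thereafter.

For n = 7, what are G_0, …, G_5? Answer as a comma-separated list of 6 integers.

7, 8, 9, 9, 9, 9

step 0: 7 = 2·3 + 1; sub 4 for 3: 2·4 + 1; = 9; G_1 = 9−1 = 8
step 1: 8 = 2·4; sub 5 for 4: 2·5; = 10; G_2 = 10−1 = 9
step 2: 9 = 5 + 4; sub 6 for 5: 6 + 4; = 10; G_3 = 10−1 = 9
step 3: 9 = 6 + 3; sub 7 for 6: 7 + 3; = 10; G_4 = 10−1 = 9
step 4: 9 = 7 + 2; sub 8 for 7: 8 + 2; = 10; G_5 = 10−1 = 9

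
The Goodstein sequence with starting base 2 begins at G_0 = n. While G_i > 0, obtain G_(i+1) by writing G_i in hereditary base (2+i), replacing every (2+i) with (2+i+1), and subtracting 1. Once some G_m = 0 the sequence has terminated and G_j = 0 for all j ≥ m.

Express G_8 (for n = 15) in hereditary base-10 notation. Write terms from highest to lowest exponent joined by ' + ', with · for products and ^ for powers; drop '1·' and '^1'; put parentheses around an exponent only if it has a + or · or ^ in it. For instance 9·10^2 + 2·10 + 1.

10^(10 + 1) + 7·10^7 + 7·10^6 + 7·10^5 + 7·10^4 + 7·10^3 + 7·10^2 + 7·10 + 5

[0] 15 ≡ 2^(2 + 1) + 2^2 + 2 + 1 (base 2). Lift 3: 112. −1: 111.
[1] 111 ≡ 3^(3 + 1) + 3^3 + 3 (base 3). Lift 4: 1284. −1: 1283.
[2] 1283 ≡ 4^(4 + 1) + 4^4 + 3 (base 4). Lift 5: 18753. −1: 18752.
[3] 18752 ≡ 5^(5 + 1) + 5^5 + 2 (base 5). Lift 6: 326594. −1: 326593.
[4] 326593 ≡ 6^(6 + 1) + 6^6 + 1 (base 6). Lift 7: 6588345. −1: 6588344.
[5] 6588344 ≡ 7^(7 + 1) + 7^7 (base 7). Lift 8: 150994944. −1: 150994943.
[6] 150994943 ≡ 8^(8 + 1) + 7·8^7 + 7·8^6 + 7·8^5 + 7·8^4 + 7·8^3 + 7·8^2 + 7·8 + 7 (base 8). Lift 9: 3524450281. −1: 3524450280.
[7] 3524450280 ≡ 9^(9 + 1) + 7·9^7 + 7·9^6 + 7·9^5 + 7·9^4 + 7·9^3 + 7·9^2 + 7·9 + 6 (base 9). Lift 10: 100077777776. −1: 100077777775.
[8] 100077777775 ≡ 10^(10 + 1) + 7·10^7 + 7·10^6 + 7·10^5 + 7·10^4 + 7·10^3 + 7·10^2 + 7·10 + 5 (base 10). Lift 11: 3138578427935. −1: 3138578427934.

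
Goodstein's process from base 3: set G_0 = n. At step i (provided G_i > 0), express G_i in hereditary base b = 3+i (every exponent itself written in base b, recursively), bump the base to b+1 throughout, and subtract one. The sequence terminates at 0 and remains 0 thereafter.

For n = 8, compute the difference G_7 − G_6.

0

[0] 8 ≡ 2·3 + 2 (base 3). Lift 4: 10. −1: 9.
[1] 9 ≡ 2·4 + 1 (base 4). Lift 5: 11. −1: 10.
[2] 10 ≡ 2·5 (base 5). Lift 6: 12. −1: 11.
[3] 11 ≡ 6 + 5 (base 6). Lift 7: 12. −1: 11.
[4] 11 ≡ 7 + 4 (base 7). Lift 8: 12. −1: 11.
[5] 11 ≡ 8 + 3 (base 8). Lift 9: 12. −1: 11.
[6] 11 ≡ 9 + 2 (base 9). Lift 10: 12. −1: 11.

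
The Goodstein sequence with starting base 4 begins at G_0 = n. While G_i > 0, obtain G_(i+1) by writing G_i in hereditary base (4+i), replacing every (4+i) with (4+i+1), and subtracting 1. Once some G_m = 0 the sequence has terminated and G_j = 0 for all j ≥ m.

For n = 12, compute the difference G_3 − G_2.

[0] 12 ≡ 3·4 (base 4). Lift 5: 15. −1: 14.
[1] 14 ≡ 2·5 + 4 (base 5). Lift 6: 16. −1: 15.
[2] 15 ≡ 2·6 + 3 (base 6). Lift 7: 17. −1: 16.

1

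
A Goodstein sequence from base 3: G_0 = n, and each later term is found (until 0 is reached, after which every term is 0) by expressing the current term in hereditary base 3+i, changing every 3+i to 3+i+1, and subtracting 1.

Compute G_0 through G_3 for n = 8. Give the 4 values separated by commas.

8, 9, 10, 11

(0) 8|_3 = 2·3 + 2 ↦ 2·4 + 2|_4 = 10 ⇒ 9
(1) 9|_4 = 2·4 + 1 ↦ 2·5 + 1|_5 = 11 ⇒ 10
(2) 10|_5 = 2·5 ↦ 2·6|_6 = 12 ⇒ 11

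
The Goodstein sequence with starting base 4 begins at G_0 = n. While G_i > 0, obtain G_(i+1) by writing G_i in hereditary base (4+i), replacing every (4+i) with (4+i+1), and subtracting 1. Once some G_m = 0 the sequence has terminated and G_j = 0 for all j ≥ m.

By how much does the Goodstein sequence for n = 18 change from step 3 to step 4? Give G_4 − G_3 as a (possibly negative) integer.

(0) 18|_4 = 4^2 + 2 ↦ 5^2 + 2|_5 = 27 ⇒ 26
(1) 26|_5 = 5^2 + 1 ↦ 6^2 + 1|_6 = 37 ⇒ 36
(2) 36|_6 = 6^2 ↦ 7^2|_7 = 49 ⇒ 48
(3) 48|_7 = 6·7 + 6 ↦ 6·8 + 6|_8 = 54 ⇒ 53

5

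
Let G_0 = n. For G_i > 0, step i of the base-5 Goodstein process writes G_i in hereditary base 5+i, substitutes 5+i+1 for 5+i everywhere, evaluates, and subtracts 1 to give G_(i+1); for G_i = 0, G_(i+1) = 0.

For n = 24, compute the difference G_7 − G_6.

2

24 —HB5→ 4·5 + 4 —bump→ 4·6 + 4 = 28 —(−1)→ 27
27 —HB6→ 4·6 + 3 —bump→ 4·7 + 3 = 31 —(−1)→ 30
30 —HB7→ 4·7 + 2 —bump→ 4·8 + 2 = 34 —(−1)→ 33
33 —HB8→ 4·8 + 1 —bump→ 4·9 + 1 = 37 —(−1)→ 36
36 —HB9→ 4·9 —bump→ 4·10 = 40 —(−1)→ 39
39 —HB10→ 3·10 + 9 —bump→ 3·11 + 9 = 42 —(−1)→ 41
41 —HB11→ 3·11 + 8 —bump→ 3·12 + 8 = 44 —(−1)→ 43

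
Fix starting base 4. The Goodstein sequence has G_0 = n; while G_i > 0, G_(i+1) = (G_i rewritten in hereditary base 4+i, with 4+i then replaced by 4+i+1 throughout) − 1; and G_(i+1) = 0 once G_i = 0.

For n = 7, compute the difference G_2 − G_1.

0

[0] 7 ≡ 4 + 3 (base 4). Lift 5: 8. −1: 7.
[1] 7 ≡ 5 + 2 (base 5). Lift 6: 8. −1: 7.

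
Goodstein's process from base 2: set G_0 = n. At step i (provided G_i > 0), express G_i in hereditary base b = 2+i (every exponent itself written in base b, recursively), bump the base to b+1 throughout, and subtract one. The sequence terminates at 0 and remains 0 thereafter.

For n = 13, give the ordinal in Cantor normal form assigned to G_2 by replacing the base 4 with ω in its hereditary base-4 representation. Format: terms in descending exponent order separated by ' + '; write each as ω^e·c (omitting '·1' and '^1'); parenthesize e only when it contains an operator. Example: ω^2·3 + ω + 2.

13 —HB2→ 2^(2 + 1) + 2^2 + 1 —bump→ 3^(3 + 1) + 3^3 + 1 = 109 —(−1)→ 108
108 —HB3→ 3^(3 + 1) + 3^3 —bump→ 4^(4 + 1) + 4^4 = 1280 —(−1)→ 1279
1279 —HB4→ 4^(4 + 1) + 3·4^3 + 3·4^2 + 3·4 + 3 —bump→ 5^(5 + 1) + 3·5^3 + 3·5^2 + 3·5 + 3 = 16093 —(−1)→ 16092

ω^(ω + 1) + ω^3·3 + ω^2·3 + ω·3 + 3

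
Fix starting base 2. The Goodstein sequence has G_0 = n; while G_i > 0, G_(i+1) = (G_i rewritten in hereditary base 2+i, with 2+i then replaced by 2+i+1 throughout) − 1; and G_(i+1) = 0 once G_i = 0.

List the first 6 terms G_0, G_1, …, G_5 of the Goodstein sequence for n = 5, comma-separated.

5, 27, 255, 467, 775, 1197

step 0: 5 = 2^2 + 1; sub 3 for 2: 3^3 + 1; = 28; G_1 = 28−1 = 27
step 1: 27 = 3^3; sub 4 for 3: 4^4; = 256; G_2 = 256−1 = 255
step 2: 255 = 3·4^3 + 3·4^2 + 3·4 + 3; sub 5 for 4: 3·5^3 + 3·5^2 + 3·5 + 3; = 468; G_3 = 468−1 = 467
step 3: 467 = 3·5^3 + 3·5^2 + 3·5 + 2; sub 6 for 5: 3·6^3 + 3·6^2 + 3·6 + 2; = 776; G_4 = 776−1 = 775
step 4: 775 = 3·6^3 + 3·6^2 + 3·6 + 1; sub 7 for 6: 3·7^3 + 3·7^2 + 3·7 + 1; = 1198; G_5 = 1198−1 = 1197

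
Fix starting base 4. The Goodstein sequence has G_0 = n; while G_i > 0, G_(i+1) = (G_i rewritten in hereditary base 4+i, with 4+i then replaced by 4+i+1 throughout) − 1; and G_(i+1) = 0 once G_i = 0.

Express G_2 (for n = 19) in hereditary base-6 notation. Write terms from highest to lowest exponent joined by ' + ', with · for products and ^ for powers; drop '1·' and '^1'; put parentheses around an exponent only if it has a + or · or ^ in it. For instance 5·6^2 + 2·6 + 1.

step 0: 19 = 4^2 + 3; sub 5 for 4: 5^2 + 3; = 28; G_1 = 28−1 = 27
step 1: 27 = 5^2 + 2; sub 6 for 5: 6^2 + 2; = 38; G_2 = 38−1 = 37
step 2: 37 = 6^2 + 1; sub 7 for 6: 7^2 + 1; = 50; G_3 = 50−1 = 49

6^2 + 1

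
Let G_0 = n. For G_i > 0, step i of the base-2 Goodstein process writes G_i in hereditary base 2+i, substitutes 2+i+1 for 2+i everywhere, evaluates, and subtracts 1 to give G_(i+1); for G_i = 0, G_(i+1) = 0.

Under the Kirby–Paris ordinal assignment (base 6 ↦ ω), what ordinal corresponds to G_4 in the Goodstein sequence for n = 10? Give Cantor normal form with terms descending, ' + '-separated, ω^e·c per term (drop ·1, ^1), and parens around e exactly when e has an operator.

ω^ω·5 + ω^5·5 + ω^4·5 + ω^3·5 + ω^2·5 + ω·5 + 5

(0) 10|_2 = 2^(2 + 1) + 2 ↦ 3^(3 + 1) + 3|_3 = 84 ⇒ 83
(1) 83|_3 = 3^(3 + 1) + 2 ↦ 4^(4 + 1) + 2|_4 = 1026 ⇒ 1025
(2) 1025|_4 = 4^(4 + 1) + 1 ↦ 5^(5 + 1) + 1|_5 = 15626 ⇒ 15625
(3) 15625|_5 = 5^(5 + 1) ↦ 6^(6 + 1)|_6 = 279936 ⇒ 279935
(4) 279935|_6 = 5·6^6 + 5·6^5 + 5·6^4 + 5·6^3 + 5·6^2 + 5·6 + 5 ↦ 5·7^7 + 5·7^5 + 5·7^4 + 5·7^3 + 5·7^2 + 5·7 + 5|_7 = 4215755 ⇒ 4215754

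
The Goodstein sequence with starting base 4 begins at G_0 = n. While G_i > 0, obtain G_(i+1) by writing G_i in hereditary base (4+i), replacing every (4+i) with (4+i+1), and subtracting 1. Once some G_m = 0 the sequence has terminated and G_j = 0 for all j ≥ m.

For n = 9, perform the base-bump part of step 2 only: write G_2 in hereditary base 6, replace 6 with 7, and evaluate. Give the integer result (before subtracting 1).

[0] 9 ≡ 2·4 + 1 (base 4). Lift 5: 11. −1: 10.
[1] 10 ≡ 2·5 (base 5). Lift 6: 12. −1: 11.
[2] 11 ≡ 6 + 5 (base 6). Lift 7: 12. −1: 11.

12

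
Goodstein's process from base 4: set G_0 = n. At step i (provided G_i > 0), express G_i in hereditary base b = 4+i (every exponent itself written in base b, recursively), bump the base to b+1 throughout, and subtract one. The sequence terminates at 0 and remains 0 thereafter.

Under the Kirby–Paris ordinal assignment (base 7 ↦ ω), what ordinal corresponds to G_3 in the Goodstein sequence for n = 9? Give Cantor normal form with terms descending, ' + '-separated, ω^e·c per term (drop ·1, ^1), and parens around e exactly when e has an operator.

ω + 4

i=0: 9 = 2·4 + 1 (b=4); 4→5: 2·5 + 1 = 11; 11−1 = 10
i=1: 10 = 2·5 (b=5); 5→6: 2·6 = 12; 12−1 = 11
i=2: 11 = 6 + 5 (b=6); 6→7: 7 + 5 = 12; 12−1 = 11
i=3: 11 = 7 + 4 (b=7); 7→8: 8 + 4 = 12; 12−1 = 11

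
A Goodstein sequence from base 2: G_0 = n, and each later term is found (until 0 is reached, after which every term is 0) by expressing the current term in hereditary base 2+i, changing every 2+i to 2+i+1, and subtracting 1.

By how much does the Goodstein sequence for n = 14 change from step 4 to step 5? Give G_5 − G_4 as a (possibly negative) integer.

5536249

G_0=14  [base 2] 2^(2 + 1) + 2^2 + 2  →[2↦3]→  3^(3 + 1) + 3^3 + 3 = 111  −1 ⇒ G_1=110
G_1=110  [base 3] 3^(3 + 1) + 3^3 + 2  →[3↦4]→  4^(4 + 1) + 4^4 + 2 = 1282  −1 ⇒ G_2=1281
G_2=1281  [base 4] 4^(4 + 1) + 4^4 + 1  →[4↦5]→  5^(5 + 1) + 5^5 + 1 = 18751  −1 ⇒ G_3=18750
G_3=18750  [base 5] 5^(5 + 1) + 5^5  →[5↦6]→  6^(6 + 1) + 6^6 = 326592  −1 ⇒ G_4=326591
G_4=326591  [base 6] 6^(6 + 1) + 5·6^5 + 5·6^4 + 5·6^3 + 5·6^2 + 5·6 + 5  →[6↦7]→  7^(7 + 1) + 5·7^5 + 5·7^4 + 5·7^3 + 5·7^2 + 5·7 + 5 = 5862841  −1 ⇒ G_5=5862840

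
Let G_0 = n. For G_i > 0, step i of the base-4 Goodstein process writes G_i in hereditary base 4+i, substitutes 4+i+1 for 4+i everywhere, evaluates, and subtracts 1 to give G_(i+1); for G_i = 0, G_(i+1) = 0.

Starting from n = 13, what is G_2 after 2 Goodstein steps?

17

G_0=13  [base 4] 3·4 + 1  →[4↦5]→  3·5 + 1 = 16  −1 ⇒ G_1=15
G_1=15  [base 5] 3·5  →[5↦6]→  3·6 = 18  −1 ⇒ G_2=17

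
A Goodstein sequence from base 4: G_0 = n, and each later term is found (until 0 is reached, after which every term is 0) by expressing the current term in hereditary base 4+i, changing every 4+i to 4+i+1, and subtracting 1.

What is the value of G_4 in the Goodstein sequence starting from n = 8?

9

[0] 8 ≡ 2·4 (base 4). Lift 5: 10. −1: 9.
[1] 9 ≡ 5 + 4 (base 5). Lift 6: 10. −1: 9.
[2] 9 ≡ 6 + 3 (base 6). Lift 7: 10. −1: 9.
[3] 9 ≡ 7 + 2 (base 7). Lift 8: 10. −1: 9.
[4] 9 ≡ 8 + 1 (base 8). Lift 9: 10. −1: 9.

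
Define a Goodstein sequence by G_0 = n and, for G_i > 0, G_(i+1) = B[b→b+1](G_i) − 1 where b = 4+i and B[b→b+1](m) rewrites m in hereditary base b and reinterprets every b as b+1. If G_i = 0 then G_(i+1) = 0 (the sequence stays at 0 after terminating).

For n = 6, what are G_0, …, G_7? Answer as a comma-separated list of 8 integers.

6, 6, 6, 6, 5, 4, 3, 2

[0] 6 ≡ 4 + 2 (base 4). Lift 5: 7. −1: 6.
[1] 6 ≡ 5 + 1 (base 5). Lift 6: 7. −1: 6.
[2] 6 ≡ 6 (base 6). Lift 7: 7. −1: 6.
[3] 6 ≡ 6 (base 7). Lift 8: 6. −1: 5.
[4] 5 ≡ 5 (base 8). Lift 9: 5. −1: 4.
[5] 4 ≡ 4 (base 9). Lift 10: 4. −1: 3.
[6] 3 ≡ 3 (base 10). Lift 11: 3. −1: 2.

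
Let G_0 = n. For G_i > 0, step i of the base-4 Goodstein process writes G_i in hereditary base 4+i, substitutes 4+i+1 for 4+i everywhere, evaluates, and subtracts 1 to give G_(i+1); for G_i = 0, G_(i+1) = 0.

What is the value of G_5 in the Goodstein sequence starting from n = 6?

4

G_0=6  [base 4] 4 + 2  →[4↦5]→  5 + 2 = 7  −1 ⇒ G_1=6
G_1=6  [base 5] 5 + 1  →[5↦6]→  6 + 1 = 7  −1 ⇒ G_2=6
G_2=6  [base 6] 6  →[6↦7]→  7 = 7  −1 ⇒ G_3=6
G_3=6  [base 7] 6  →[7↦8]→  6 = 6  −1 ⇒ G_4=5
G_4=5  [base 8] 5  →[8↦9]→  5 = 5  −1 ⇒ G_5=4
G_5=4  [base 9] 4  →[9↦10]→  4 = 4  −1 ⇒ G_6=3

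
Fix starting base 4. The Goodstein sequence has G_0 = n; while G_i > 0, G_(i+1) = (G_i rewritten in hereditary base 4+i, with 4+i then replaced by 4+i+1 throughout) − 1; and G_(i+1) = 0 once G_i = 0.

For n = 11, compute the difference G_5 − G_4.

0

i=0: 11 = 2·4 + 3 (b=4); 4→5: 2·5 + 3 = 13; 13−1 = 12
i=1: 12 = 2·5 + 2 (b=5); 5→6: 2·6 + 2 = 14; 14−1 = 13
i=2: 13 = 2·6 + 1 (b=6); 6→7: 2·7 + 1 = 15; 15−1 = 14
i=3: 14 = 2·7 (b=7); 7→8: 2·8 = 16; 16−1 = 15
i=4: 15 = 8 + 7 (b=8); 8→9: 9 + 7 = 16; 16−1 = 15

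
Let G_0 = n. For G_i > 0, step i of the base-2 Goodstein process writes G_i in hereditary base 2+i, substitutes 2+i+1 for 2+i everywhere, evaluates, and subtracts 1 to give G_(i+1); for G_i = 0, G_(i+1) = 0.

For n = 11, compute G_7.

2749609302

11 —HB2→ 2^(2 + 1) + 2 + 1 —bump→ 3^(3 + 1) + 3 + 1 = 85 —(−1)→ 84
84 —HB3→ 3^(3 + 1) + 3 —bump→ 4^(4 + 1) + 4 = 1028 —(−1)→ 1027
1027 —HB4→ 4^(4 + 1) + 3 —bump→ 5^(5 + 1) + 3 = 15628 —(−1)→ 15627
15627 —HB5→ 5^(5 + 1) + 2 —bump→ 6^(6 + 1) + 2 = 279938 —(−1)→ 279937
279937 —HB6→ 6^(6 + 1) + 1 —bump→ 7^(7 + 1) + 1 = 5764802 —(−1)→ 5764801
5764801 —HB7→ 7^(7 + 1) —bump→ 8^(8 + 1) = 134217728 —(−1)→ 134217727
134217727 —HB8→ 7·8^8 + 7·8^7 + 7·8^6 + 7·8^5 + 7·8^4 + 7·8^3 + 7·8^2 + 7·8 + 7 —bump→ 7·9^9 + 7·9^7 + 7·9^6 + 7·9^5 + 7·9^4 + 7·9^3 + 7·9^2 + 7·9 + 7 = 2749609303 —(−1)→ 2749609302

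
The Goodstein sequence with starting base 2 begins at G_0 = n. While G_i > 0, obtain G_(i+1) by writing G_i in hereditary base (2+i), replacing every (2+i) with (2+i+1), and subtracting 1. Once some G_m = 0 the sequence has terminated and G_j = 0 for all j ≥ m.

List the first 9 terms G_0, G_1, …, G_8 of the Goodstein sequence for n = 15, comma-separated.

15, 111, 1283, 18752, 326593, 6588344, 150994943, 3524450280, 100077777775

[0] 15 ≡ 2^(2 + 1) + 2^2 + 2 + 1 (base 2). Lift 3: 112. −1: 111.
[1] 111 ≡ 3^(3 + 1) + 3^3 + 3 (base 3). Lift 4: 1284. −1: 1283.
[2] 1283 ≡ 4^(4 + 1) + 4^4 + 3 (base 4). Lift 5: 18753. −1: 18752.
[3] 18752 ≡ 5^(5 + 1) + 5^5 + 2 (base 5). Lift 6: 326594. −1: 326593.
[4] 326593 ≡ 6^(6 + 1) + 6^6 + 1 (base 6). Lift 7: 6588345. −1: 6588344.
[5] 6588344 ≡ 7^(7 + 1) + 7^7 (base 7). Lift 8: 150994944. −1: 150994943.
[6] 150994943 ≡ 8^(8 + 1) + 7·8^7 + 7·8^6 + 7·8^5 + 7·8^4 + 7·8^3 + 7·8^2 + 7·8 + 7 (base 8). Lift 9: 3524450281. −1: 3524450280.
[7] 3524450280 ≡ 9^(9 + 1) + 7·9^7 + 7·9^6 + 7·9^5 + 7·9^4 + 7·9^3 + 7·9^2 + 7·9 + 6 (base 9). Lift 10: 100077777776. −1: 100077777775.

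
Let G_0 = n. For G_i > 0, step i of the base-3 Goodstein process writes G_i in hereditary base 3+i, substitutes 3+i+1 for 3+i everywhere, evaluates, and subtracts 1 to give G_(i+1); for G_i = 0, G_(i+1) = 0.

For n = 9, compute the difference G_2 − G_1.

2

base 3: 9 = 3^2; at 4: 4^2 = 16; next = 15
base 4: 15 = 3·4 + 3; at 5: 3·5 + 3 = 18; next = 17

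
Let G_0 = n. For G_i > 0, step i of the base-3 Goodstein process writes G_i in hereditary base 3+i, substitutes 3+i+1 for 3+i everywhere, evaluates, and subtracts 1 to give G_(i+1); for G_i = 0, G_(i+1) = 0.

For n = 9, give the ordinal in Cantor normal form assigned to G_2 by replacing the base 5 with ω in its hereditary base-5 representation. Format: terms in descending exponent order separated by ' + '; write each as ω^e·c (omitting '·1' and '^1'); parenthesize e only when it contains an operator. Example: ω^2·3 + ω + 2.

ω·3 + 2

[0] 9 ≡ 3^2 (base 3). Lift 4: 16. −1: 15.
[1] 15 ≡ 3·4 + 3 (base 4). Lift 5: 18. −1: 17.
[2] 17 ≡ 3·5 + 2 (base 5). Lift 6: 20. −1: 19.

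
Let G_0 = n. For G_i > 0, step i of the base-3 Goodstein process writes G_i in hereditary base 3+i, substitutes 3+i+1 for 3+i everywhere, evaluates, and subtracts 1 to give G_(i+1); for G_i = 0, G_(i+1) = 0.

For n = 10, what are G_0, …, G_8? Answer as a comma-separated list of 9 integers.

10, 16, 24, 27, 30, 33, 36, 39, 41

i=0: 10 = 3^2 + 1 (b=3); 3→4: 4^2 + 1 = 17; 17−1 = 16
i=1: 16 = 4^2 (b=4); 4→5: 5^2 = 25; 25−1 = 24
i=2: 24 = 4·5 + 4 (b=5); 5→6: 4·6 + 4 = 28; 28−1 = 27
i=3: 27 = 4·6 + 3 (b=6); 6→7: 4·7 + 3 = 31; 31−1 = 30
i=4: 30 = 4·7 + 2 (b=7); 7→8: 4·8 + 2 = 34; 34−1 = 33
i=5: 33 = 4·8 + 1 (b=8); 8→9: 4·9 + 1 = 37; 37−1 = 36
i=6: 36 = 4·9 (b=9); 9→10: 4·10 = 40; 40−1 = 39
i=7: 39 = 3·10 + 9 (b=10); 10→11: 3·11 + 9 = 42; 42−1 = 41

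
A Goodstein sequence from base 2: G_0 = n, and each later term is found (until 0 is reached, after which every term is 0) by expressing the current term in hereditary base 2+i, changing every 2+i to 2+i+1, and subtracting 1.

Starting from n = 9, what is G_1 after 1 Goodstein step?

81

step 0: 9 = 2^(2 + 1) + 1; sub 3 for 2: 3^(3 + 1) + 1; = 82; G_1 = 82−1 = 81
step 1: 81 = 3^(3 + 1); sub 4 for 3: 4^(4 + 1); = 1024; G_2 = 1024−1 = 1023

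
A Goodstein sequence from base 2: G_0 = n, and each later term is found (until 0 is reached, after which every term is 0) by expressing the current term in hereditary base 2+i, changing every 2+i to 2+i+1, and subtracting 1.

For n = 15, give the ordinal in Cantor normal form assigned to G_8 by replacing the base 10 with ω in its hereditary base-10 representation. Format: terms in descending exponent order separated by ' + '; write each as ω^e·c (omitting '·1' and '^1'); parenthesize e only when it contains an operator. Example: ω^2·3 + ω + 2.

step 0: 15 = 2^(2 + 1) + 2^2 + 2 + 1; sub 3 for 2: 3^(3 + 1) + 3^3 + 3 + 1; = 112; G_1 = 112−1 = 111
step 1: 111 = 3^(3 + 1) + 3^3 + 3; sub 4 for 3: 4^(4 + 1) + 4^4 + 4; = 1284; G_2 = 1284−1 = 1283
step 2: 1283 = 4^(4 + 1) + 4^4 + 3; sub 5 for 4: 5^(5 + 1) + 5^5 + 3; = 18753; G_3 = 18753−1 = 18752
step 3: 18752 = 5^(5 + 1) + 5^5 + 2; sub 6 for 5: 6^(6 + 1) + 6^6 + 2; = 326594; G_4 = 326594−1 = 326593
step 4: 326593 = 6^(6 + 1) + 6^6 + 1; sub 7 for 6: 7^(7 + 1) + 7^7 + 1; = 6588345; G_5 = 6588345−1 = 6588344
step 5: 6588344 = 7^(7 + 1) + 7^7; sub 8 for 7: 8^(8 + 1) + 8^8; = 150994944; G_6 = 150994944−1 = 150994943
step 6: 150994943 = 8^(8 + 1) + 7·8^7 + 7·8^6 + 7·8^5 + 7·8^4 + 7·8^3 + 7·8^2 + 7·8 + 7; sub 9 for 8: 9^(9 + 1) + 7·9^7 + 7·9^6 + 7·9^5 + 7·9^4 + 7·9^3 + 7·9^2 + 7·9 + 7; = 3524450281; G_7 = 3524450281−1 = 3524450280
step 7: 3524450280 = 9^(9 + 1) + 7·9^7 + 7·9^6 + 7·9^5 + 7·9^4 + 7·9^3 + 7·9^2 + 7·9 + 6; sub 10 for 9: 10^(10 + 1) + 7·10^7 + 7·10^6 + 7·10^5 + 7·10^4 + 7·10^3 + 7·10^2 + 7·10 + 6; = 100077777776; G_8 = 100077777776−1 = 100077777775
step 8: 100077777775 = 10^(10 + 1) + 7·10^7 + 7·10^6 + 7·10^5 + 7·10^4 + 7·10^3 + 7·10^2 + 7·10 + 5; sub 11 for 10: 11^(11 + 1) + 7·11^7 + 7·11^6 + 7·11^5 + 7·11^4 + 7·11^3 + 7·11^2 + 7·11 + 5; = 3138578427935; G_9 = 3138578427935−1 = 3138578427934

ω^(ω + 1) + ω^7·7 + ω^6·7 + ω^5·7 + ω^4·7 + ω^3·7 + ω^2·7 + ω·7 + 5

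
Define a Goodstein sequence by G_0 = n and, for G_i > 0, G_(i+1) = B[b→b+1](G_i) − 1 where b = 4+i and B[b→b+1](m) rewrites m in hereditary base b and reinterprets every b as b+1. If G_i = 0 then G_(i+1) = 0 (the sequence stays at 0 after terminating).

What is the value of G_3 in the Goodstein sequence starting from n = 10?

13

base 4: 10 = 2·4 + 2; at 5: 2·5 + 2 = 12; next = 11
base 5: 11 = 2·5 + 1; at 6: 2·6 + 1 = 13; next = 12
base 6: 12 = 2·6; at 7: 2·7 = 14; next = 13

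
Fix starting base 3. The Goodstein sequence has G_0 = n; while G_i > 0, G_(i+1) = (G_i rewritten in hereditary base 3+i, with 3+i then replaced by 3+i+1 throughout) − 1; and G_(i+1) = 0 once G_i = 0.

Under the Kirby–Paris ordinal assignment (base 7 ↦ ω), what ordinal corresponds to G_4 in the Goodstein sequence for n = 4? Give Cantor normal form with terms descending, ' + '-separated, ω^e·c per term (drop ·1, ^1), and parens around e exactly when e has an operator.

i=0: 4 = 3 + 1 (b=3); 3→4: 4 + 1 = 5; 5−1 = 4
i=1: 4 = 4 (b=4); 4→5: 5 = 5; 5−1 = 4
i=2: 4 = 4 (b=5); 5→6: 4 = 4; 4−1 = 3
i=3: 3 = 3 (b=6); 6→7: 3 = 3; 3−1 = 2
i=4: 2 = 2 (b=7); 7→8: 2 = 2; 2−1 = 1

2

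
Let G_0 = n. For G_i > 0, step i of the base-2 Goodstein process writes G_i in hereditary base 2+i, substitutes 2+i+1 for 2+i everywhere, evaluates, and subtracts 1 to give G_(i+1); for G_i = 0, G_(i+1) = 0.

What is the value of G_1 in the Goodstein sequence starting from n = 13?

108

step 0: 13 = 2^(2 + 1) + 2^2 + 1; sub 3 for 2: 3^(3 + 1) + 3^3 + 1; = 109; G_1 = 109−1 = 108
step 1: 108 = 3^(3 + 1) + 3^3; sub 4 for 3: 4^(4 + 1) + 4^4; = 1280; G_2 = 1280−1 = 1279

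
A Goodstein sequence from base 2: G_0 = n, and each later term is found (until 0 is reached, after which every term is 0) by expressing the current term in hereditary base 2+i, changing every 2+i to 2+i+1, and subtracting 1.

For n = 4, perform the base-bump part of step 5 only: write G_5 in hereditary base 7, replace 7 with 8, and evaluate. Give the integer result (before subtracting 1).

base 2: 4 = 2^2; at 3: 3^3 = 27; next = 26
base 3: 26 = 2·3^2 + 2·3 + 2; at 4: 2·4^2 + 2·4 + 2 = 42; next = 41
base 4: 41 = 2·4^2 + 2·4 + 1; at 5: 2·5^2 + 2·5 + 1 = 61; next = 60
base 5: 60 = 2·5^2 + 2·5; at 6: 2·6^2 + 2·6 = 84; next = 83
base 6: 83 = 2·6^2 + 6 + 5; at 7: 2·7^2 + 7 + 5 = 110; next = 109
base 7: 109 = 2·7^2 + 7 + 4; at 8: 2·8^2 + 8 + 4 = 140; next = 139

140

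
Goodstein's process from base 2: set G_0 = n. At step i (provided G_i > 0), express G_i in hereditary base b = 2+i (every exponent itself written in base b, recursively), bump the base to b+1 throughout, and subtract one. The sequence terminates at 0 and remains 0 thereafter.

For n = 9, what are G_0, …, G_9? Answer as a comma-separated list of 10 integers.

9, 81, 1023, 9842, 140743, 2471826, 50333399, 1162263921, 30000003325, 855935016215

(0) 9|_2 = 2^(2 + 1) + 1 ↦ 3^(3 + 1) + 1|_3 = 82 ⇒ 81
(1) 81|_3 = 3^(3 + 1) ↦ 4^(4 + 1)|_4 = 1024 ⇒ 1023
(2) 1023|_4 = 3·4^4 + 3·4^3 + 3·4^2 + 3·4 + 3 ↦ 3·5^5 + 3·5^3 + 3·5^2 + 3·5 + 3|_5 = 9843 ⇒ 9842
(3) 9842|_5 = 3·5^5 + 3·5^3 + 3·5^2 + 3·5 + 2 ↦ 3·6^6 + 3·6^3 + 3·6^2 + 3·6 + 2|_6 = 140744 ⇒ 140743
(4) 140743|_6 = 3·6^6 + 3·6^3 + 3·6^2 + 3·6 + 1 ↦ 3·7^7 + 3·7^3 + 3·7^2 + 3·7 + 1|_7 = 2471827 ⇒ 2471826
(5) 2471826|_7 = 3·7^7 + 3·7^3 + 3·7^2 + 3·7 ↦ 3·8^8 + 3·8^3 + 3·8^2 + 3·8|_8 = 50333400 ⇒ 50333399
(6) 50333399|_8 = 3·8^8 + 3·8^3 + 3·8^2 + 2·8 + 7 ↦ 3·9^9 + 3·9^3 + 3·9^2 + 2·9 + 7|_9 = 1162263922 ⇒ 1162263921
(7) 1162263921|_9 = 3·9^9 + 3·9^3 + 3·9^2 + 2·9 + 6 ↦ 3·10^10 + 3·10^3 + 3·10^2 + 2·10 + 6|_10 = 30000003326 ⇒ 30000003325
(8) 30000003325|_10 = 3·10^10 + 3·10^3 + 3·10^2 + 2·10 + 5 ↦ 3·11^11 + 3·11^3 + 3·11^2 + 2·11 + 5|_11 = 855935016216 ⇒ 855935016215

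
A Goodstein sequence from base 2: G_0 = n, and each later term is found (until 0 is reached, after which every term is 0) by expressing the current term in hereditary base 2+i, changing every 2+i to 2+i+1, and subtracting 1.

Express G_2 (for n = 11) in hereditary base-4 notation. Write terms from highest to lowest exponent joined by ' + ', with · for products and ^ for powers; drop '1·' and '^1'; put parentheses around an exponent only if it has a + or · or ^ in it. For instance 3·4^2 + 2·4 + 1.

4^(4 + 1) + 3

11 —HB2→ 2^(2 + 1) + 2 + 1 —bump→ 3^(3 + 1) + 3 + 1 = 85 —(−1)→ 84
84 —HB3→ 3^(3 + 1) + 3 —bump→ 4^(4 + 1) + 4 = 1028 —(−1)→ 1027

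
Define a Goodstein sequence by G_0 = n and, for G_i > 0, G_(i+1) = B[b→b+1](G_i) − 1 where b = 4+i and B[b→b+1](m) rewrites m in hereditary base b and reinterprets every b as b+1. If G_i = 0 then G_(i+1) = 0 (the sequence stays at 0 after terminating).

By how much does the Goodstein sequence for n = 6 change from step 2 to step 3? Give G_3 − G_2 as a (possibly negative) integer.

0

i=0: 6 = 4 + 2 (b=4); 4→5: 5 + 2 = 7; 7−1 = 6
i=1: 6 = 5 + 1 (b=5); 5→6: 6 + 1 = 7; 7−1 = 6
i=2: 6 = 6 (b=6); 6→7: 7 = 7; 7−1 = 6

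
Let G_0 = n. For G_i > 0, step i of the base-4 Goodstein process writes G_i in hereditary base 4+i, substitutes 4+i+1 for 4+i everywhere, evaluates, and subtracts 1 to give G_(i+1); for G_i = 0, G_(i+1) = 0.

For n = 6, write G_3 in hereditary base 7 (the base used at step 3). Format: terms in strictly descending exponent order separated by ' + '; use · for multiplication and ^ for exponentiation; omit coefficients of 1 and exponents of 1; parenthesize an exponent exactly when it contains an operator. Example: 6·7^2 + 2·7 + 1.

base 4: 6 = 4 + 2; at 5: 5 + 2 = 7; next = 6
base 5: 6 = 5 + 1; at 6: 6 + 1 = 7; next = 6
base 6: 6 = 6; at 7: 7 = 7; next = 6
base 7: 6 = 6; at 8: 6 = 6; next = 5

6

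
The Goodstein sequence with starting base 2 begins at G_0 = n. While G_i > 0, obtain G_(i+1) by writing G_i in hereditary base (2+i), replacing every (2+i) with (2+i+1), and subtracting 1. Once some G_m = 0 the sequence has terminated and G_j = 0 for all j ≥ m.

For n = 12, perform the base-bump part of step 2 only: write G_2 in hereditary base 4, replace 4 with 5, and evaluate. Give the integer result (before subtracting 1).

15686

[0] 12 ≡ 2^(2 + 1) + 2^2 (base 2). Lift 3: 108. −1: 107.
[1] 107 ≡ 3^(3 + 1) + 2·3^2 + 2·3 + 2 (base 3). Lift 4: 1066. −1: 1065.
[2] 1065 ≡ 4^(4 + 1) + 2·4^2 + 2·4 + 1 (base 4). Lift 5: 15686. −1: 15685.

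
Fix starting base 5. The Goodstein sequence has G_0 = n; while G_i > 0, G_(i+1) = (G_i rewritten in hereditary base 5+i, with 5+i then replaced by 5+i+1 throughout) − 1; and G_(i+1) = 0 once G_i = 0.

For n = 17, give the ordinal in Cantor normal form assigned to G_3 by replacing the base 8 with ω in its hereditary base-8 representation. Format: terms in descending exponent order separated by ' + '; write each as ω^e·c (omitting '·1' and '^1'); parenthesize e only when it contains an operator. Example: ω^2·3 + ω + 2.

ω·2 + 7

[0] 17 ≡ 3·5 + 2 (base 5). Lift 6: 20. −1: 19.
[1] 19 ≡ 3·6 + 1 (base 6). Lift 7: 22. −1: 21.
[2] 21 ≡ 3·7 (base 7). Lift 8: 24. −1: 23.
[3] 23 ≡ 2·8 + 7 (base 8). Lift 9: 25. −1: 24.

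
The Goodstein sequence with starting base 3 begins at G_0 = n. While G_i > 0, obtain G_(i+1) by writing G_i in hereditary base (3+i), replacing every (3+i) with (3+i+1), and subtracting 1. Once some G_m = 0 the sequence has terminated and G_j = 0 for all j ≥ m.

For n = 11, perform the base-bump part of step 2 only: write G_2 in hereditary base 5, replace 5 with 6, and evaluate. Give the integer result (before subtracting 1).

36

base 3: 11 = 3^2 + 2; at 4: 4^2 + 2 = 18; next = 17
base 4: 17 = 4^2 + 1; at 5: 5^2 + 1 = 26; next = 25
base 5: 25 = 5^2; at 6: 6^2 = 36; next = 35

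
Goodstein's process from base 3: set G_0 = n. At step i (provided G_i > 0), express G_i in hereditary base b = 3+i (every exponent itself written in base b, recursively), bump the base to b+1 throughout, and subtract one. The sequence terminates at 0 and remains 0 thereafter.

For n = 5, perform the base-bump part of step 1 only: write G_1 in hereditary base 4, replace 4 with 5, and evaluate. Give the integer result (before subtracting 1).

step 0: 5 = 3 + 2; sub 4 for 3: 4 + 2; = 6; G_1 = 6−1 = 5
step 1: 5 = 4 + 1; sub 5 for 4: 5 + 1; = 6; G_2 = 6−1 = 5

6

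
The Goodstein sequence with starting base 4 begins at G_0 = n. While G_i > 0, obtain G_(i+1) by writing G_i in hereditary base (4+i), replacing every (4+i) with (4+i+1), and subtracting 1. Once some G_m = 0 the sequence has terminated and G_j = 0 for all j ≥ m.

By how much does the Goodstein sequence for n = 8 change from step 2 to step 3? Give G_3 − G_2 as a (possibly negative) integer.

0

G_0=8  [base 4] 2·4  →[4↦5]→  2·5 = 10  −1 ⇒ G_1=9
G_1=9  [base 5] 5 + 4  →[5↦6]→  6 + 4 = 10  −1 ⇒ G_2=9
G_2=9  [base 6] 6 + 3  →[6↦7]→  7 + 3 = 10  −1 ⇒ G_3=9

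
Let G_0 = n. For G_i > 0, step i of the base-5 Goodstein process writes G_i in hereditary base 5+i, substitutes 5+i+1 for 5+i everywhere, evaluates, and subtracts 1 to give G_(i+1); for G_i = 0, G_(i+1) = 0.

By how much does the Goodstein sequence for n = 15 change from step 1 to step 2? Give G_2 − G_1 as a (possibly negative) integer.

1

i=0: 15 = 3·5 (b=5); 5→6: 3·6 = 18; 18−1 = 17
i=1: 17 = 2·6 + 5 (b=6); 6→7: 2·7 + 5 = 19; 19−1 = 18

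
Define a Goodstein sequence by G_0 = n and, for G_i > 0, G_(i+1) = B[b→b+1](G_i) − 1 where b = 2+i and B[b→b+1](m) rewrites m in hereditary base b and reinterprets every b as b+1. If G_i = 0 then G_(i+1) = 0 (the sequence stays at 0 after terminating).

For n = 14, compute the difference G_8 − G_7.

96513439003

G_0=14  [base 2] 2^(2 + 1) + 2^2 + 2  →[2↦3]→  3^(3 + 1) + 3^3 + 3 = 111  −1 ⇒ G_1=110
G_1=110  [base 3] 3^(3 + 1) + 3^3 + 2  →[3↦4]→  4^(4 + 1) + 4^4 + 2 = 1282  −1 ⇒ G_2=1281
G_2=1281  [base 4] 4^(4 + 1) + 4^4 + 1  →[4↦5]→  5^(5 + 1) + 5^5 + 1 = 18751  −1 ⇒ G_3=18750
G_3=18750  [base 5] 5^(5 + 1) + 5^5  →[5↦6]→  6^(6 + 1) + 6^6 = 326592  −1 ⇒ G_4=326591
G_4=326591  [base 6] 6^(6 + 1) + 5·6^5 + 5·6^4 + 5·6^3 + 5·6^2 + 5·6 + 5  →[6↦7]→  7^(7 + 1) + 5·7^5 + 5·7^4 + 5·7^3 + 5·7^2 + 5·7 + 5 = 5862841  −1 ⇒ G_5=5862840
G_5=5862840  [base 7] 7^(7 + 1) + 5·7^5 + 5·7^4 + 5·7^3 + 5·7^2 + 5·7 + 4  →[7↦8]→  8^(8 + 1) + 5·8^5 + 5·8^4 + 5·8^3 + 5·8^2 + 5·8 + 4 = 134404972  −1 ⇒ G_6=134404971
G_6=134404971  [base 8] 8^(8 + 1) + 5·8^5 + 5·8^4 + 5·8^3 + 5·8^2 + 5·8 + 3  →[8↦9]→  9^(9 + 1) + 5·9^5 + 5·9^4 + 5·9^3 + 5·9^2 + 5·9 + 3 = 3487116549  −1 ⇒ G_7=3487116548
G_7=3487116548  [base 9] 9^(9 + 1) + 5·9^5 + 5·9^4 + 5·9^3 + 5·9^2 + 5·9 + 2  →[9↦10]→  10^(10 + 1) + 5·10^5 + 5·10^4 + 5·10^3 + 5·10^2 + 5·10 + 2 = 100000555552  −1 ⇒ G_8=100000555551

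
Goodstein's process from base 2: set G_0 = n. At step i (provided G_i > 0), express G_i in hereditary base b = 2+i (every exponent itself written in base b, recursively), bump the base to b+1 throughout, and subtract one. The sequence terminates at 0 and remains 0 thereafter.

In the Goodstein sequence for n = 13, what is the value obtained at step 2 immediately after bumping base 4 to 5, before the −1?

16093

step 0: 13 = 2^(2 + 1) + 2^2 + 1; sub 3 for 2: 3^(3 + 1) + 3^3 + 1; = 109; G_1 = 109−1 = 108
step 1: 108 = 3^(3 + 1) + 3^3; sub 4 for 3: 4^(4 + 1) + 4^4; = 1280; G_2 = 1280−1 = 1279
step 2: 1279 = 4^(4 + 1) + 3·4^3 + 3·4^2 + 3·4 + 3; sub 5 for 4: 5^(5 + 1) + 3·5^3 + 3·5^2 + 3·5 + 3; = 16093; G_3 = 16093−1 = 16092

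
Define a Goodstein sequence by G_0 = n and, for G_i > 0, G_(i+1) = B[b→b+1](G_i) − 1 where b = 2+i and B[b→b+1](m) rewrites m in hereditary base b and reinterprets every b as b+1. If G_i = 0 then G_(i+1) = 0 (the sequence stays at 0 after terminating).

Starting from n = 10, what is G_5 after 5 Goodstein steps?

step 0: 10 = 2^(2 + 1) + 2; sub 3 for 2: 3^(3 + 1) + 3; = 84; G_1 = 84−1 = 83
step 1: 83 = 3^(3 + 1) + 2; sub 4 for 3: 4^(4 + 1) + 2; = 1026; G_2 = 1026−1 = 1025
step 2: 1025 = 4^(4 + 1) + 1; sub 5 for 4: 5^(5 + 1) + 1; = 15626; G_3 = 15626−1 = 15625
step 3: 15625 = 5^(5 + 1); sub 6 for 5: 6^(6 + 1); = 279936; G_4 = 279936−1 = 279935
step 4: 279935 = 5·6^6 + 5·6^5 + 5·6^4 + 5·6^3 + 5·6^2 + 5·6 + 5; sub 7 for 6: 5·7^7 + 5·7^5 + 5·7^4 + 5·7^3 + 5·7^2 + 5·7 + 5; = 4215755; G_5 = 4215755−1 = 4215754
step 5: 4215754 = 5·7^7 + 5·7^5 + 5·7^4 + 5·7^3 + 5·7^2 + 5·7 + 4; sub 8 for 7: 5·8^8 + 5·8^5 + 5·8^4 + 5·8^3 + 5·8^2 + 5·8 + 4; = 84073324; G_6 = 84073324−1 = 84073323

4215754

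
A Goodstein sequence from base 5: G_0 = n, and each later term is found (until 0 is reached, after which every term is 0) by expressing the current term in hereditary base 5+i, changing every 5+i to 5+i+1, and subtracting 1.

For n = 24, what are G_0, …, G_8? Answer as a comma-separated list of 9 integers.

24, 27, 30, 33, 36, 39, 41, 43, 45

base 5: 24 = 4·5 + 4; at 6: 4·6 + 4 = 28; next = 27
base 6: 27 = 4·6 + 3; at 7: 4·7 + 3 = 31; next = 30
base 7: 30 = 4·7 + 2; at 8: 4·8 + 2 = 34; next = 33
base 8: 33 = 4·8 + 1; at 9: 4·9 + 1 = 37; next = 36
base 9: 36 = 4·9; at 10: 4·10 = 40; next = 39
base 10: 39 = 3·10 + 9; at 11: 3·11 + 9 = 42; next = 41
base 11: 41 = 3·11 + 8; at 12: 3·12 + 8 = 44; next = 43
base 12: 43 = 3·12 + 7; at 13: 3·13 + 7 = 46; next = 45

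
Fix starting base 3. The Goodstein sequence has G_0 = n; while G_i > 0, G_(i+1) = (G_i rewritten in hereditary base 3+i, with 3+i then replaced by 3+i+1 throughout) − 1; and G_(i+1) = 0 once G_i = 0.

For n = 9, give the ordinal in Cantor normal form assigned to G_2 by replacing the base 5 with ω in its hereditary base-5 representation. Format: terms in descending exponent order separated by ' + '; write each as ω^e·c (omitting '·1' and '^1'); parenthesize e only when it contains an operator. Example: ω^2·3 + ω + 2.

ω·3 + 2

9 —HB3→ 3^2 —bump→ 4^2 = 16 —(−1)→ 15
15 —HB4→ 3·4 + 3 —bump→ 3·5 + 3 = 18 —(−1)→ 17
17 —HB5→ 3·5 + 2 —bump→ 3·6 + 2 = 20 —(−1)→ 19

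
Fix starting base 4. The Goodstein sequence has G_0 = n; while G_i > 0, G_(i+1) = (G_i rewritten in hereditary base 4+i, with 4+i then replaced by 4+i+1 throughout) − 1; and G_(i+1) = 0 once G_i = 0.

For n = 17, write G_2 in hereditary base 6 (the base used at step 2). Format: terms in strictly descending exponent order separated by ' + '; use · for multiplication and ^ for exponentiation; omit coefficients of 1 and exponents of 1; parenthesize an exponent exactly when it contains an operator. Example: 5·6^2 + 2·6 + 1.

(0) 17|_4 = 4^2 + 1 ↦ 5^2 + 1|_5 = 26 ⇒ 25
(1) 25|_5 = 5^2 ↦ 6^2|_6 = 36 ⇒ 35
(2) 35|_6 = 5·6 + 5 ↦ 5·7 + 5|_7 = 40 ⇒ 39

5·6 + 5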